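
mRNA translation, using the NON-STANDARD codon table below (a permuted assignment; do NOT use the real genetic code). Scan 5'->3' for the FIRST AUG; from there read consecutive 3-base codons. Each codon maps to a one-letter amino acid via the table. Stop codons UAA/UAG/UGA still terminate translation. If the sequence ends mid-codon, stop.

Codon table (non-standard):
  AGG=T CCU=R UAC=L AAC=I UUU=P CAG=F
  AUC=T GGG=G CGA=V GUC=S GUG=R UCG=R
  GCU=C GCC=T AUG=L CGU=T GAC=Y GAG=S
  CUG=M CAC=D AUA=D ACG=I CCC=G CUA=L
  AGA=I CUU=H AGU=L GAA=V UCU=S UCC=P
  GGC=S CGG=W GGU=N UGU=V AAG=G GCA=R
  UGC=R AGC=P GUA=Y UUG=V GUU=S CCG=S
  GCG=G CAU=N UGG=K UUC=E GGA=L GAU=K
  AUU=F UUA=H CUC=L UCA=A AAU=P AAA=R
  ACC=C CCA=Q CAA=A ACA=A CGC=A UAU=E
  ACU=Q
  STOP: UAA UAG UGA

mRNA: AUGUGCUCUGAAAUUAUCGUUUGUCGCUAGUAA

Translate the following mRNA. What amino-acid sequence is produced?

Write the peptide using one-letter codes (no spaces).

start AUG at pos 0
pos 0: AUG -> L; peptide=L
pos 3: UGC -> R; peptide=LR
pos 6: UCU -> S; peptide=LRS
pos 9: GAA -> V; peptide=LRSV
pos 12: AUU -> F; peptide=LRSVF
pos 15: AUC -> T; peptide=LRSVFT
pos 18: GUU -> S; peptide=LRSVFTS
pos 21: UGU -> V; peptide=LRSVFTSV
pos 24: CGC -> A; peptide=LRSVFTSVA
pos 27: UAG -> STOP

Answer: LRSVFTSVA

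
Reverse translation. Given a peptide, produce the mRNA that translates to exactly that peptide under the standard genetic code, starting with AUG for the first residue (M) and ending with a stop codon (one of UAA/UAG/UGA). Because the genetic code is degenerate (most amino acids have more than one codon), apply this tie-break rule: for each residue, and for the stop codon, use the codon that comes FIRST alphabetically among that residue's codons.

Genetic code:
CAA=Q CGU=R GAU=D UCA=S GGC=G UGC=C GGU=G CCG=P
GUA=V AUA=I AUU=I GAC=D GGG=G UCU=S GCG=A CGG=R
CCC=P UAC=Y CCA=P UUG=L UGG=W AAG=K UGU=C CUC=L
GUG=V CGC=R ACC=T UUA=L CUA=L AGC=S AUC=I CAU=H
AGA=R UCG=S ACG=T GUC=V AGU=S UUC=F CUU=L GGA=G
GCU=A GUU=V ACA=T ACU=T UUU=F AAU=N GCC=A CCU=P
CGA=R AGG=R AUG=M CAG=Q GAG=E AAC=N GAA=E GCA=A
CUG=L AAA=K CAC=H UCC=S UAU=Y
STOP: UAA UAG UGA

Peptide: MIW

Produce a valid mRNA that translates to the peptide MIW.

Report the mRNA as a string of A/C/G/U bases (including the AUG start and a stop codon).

Answer: mRNA: AUGAUAUGGUAA

Derivation:
residue 1: M -> AUG (start codon)
residue 2: I codons sorted = AUA,AUC,AUU -> pick first = AUA
residue 3: W -> UGG (only codon)
terminator: stop codons sorted = UAA,UAG,UGA -> pick first = UAA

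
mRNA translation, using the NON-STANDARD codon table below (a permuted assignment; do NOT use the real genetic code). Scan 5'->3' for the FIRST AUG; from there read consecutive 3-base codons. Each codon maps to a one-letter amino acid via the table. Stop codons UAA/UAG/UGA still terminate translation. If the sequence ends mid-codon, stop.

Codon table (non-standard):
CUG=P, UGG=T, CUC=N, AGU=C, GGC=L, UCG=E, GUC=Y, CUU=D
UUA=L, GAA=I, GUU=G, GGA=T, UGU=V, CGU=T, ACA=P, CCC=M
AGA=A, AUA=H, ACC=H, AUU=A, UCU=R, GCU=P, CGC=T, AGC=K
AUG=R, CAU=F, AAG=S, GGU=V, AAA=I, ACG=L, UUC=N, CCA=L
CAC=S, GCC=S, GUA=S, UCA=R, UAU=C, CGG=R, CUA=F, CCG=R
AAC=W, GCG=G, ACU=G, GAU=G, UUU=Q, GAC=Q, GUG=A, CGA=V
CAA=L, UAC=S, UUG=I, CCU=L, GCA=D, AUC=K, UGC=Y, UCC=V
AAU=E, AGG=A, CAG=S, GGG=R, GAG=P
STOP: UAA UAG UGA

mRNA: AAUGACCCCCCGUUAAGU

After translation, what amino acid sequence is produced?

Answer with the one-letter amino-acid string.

start AUG at pos 1
pos 1: AUG -> R; peptide=R
pos 4: ACC -> H; peptide=RH
pos 7: CCC -> M; peptide=RHM
pos 10: CGU -> T; peptide=RHMT
pos 13: UAA -> STOP

Answer: RHMT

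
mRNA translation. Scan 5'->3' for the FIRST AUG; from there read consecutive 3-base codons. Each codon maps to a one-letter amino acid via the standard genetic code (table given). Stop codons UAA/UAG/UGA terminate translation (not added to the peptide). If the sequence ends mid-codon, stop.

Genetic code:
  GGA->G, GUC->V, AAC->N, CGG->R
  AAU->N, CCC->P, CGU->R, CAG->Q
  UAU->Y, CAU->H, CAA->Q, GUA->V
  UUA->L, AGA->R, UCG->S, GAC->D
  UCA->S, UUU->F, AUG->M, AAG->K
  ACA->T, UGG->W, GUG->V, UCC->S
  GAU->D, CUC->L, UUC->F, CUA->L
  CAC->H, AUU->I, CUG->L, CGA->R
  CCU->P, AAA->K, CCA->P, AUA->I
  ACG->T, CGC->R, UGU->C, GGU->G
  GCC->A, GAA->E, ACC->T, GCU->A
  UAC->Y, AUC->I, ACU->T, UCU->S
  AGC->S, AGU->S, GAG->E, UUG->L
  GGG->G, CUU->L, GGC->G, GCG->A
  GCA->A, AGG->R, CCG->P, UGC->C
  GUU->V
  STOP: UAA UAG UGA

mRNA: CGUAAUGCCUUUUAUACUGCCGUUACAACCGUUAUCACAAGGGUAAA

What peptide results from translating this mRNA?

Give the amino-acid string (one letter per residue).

start AUG at pos 4
pos 4: AUG -> M; peptide=M
pos 7: CCU -> P; peptide=MP
pos 10: UUU -> F; peptide=MPF
pos 13: AUA -> I; peptide=MPFI
pos 16: CUG -> L; peptide=MPFIL
pos 19: CCG -> P; peptide=MPFILP
pos 22: UUA -> L; peptide=MPFILPL
pos 25: CAA -> Q; peptide=MPFILPLQ
pos 28: CCG -> P; peptide=MPFILPLQP
pos 31: UUA -> L; peptide=MPFILPLQPL
pos 34: UCA -> S; peptide=MPFILPLQPLS
pos 37: CAA -> Q; peptide=MPFILPLQPLSQ
pos 40: GGG -> G; peptide=MPFILPLQPLSQG
pos 43: UAA -> STOP

Answer: MPFILPLQPLSQG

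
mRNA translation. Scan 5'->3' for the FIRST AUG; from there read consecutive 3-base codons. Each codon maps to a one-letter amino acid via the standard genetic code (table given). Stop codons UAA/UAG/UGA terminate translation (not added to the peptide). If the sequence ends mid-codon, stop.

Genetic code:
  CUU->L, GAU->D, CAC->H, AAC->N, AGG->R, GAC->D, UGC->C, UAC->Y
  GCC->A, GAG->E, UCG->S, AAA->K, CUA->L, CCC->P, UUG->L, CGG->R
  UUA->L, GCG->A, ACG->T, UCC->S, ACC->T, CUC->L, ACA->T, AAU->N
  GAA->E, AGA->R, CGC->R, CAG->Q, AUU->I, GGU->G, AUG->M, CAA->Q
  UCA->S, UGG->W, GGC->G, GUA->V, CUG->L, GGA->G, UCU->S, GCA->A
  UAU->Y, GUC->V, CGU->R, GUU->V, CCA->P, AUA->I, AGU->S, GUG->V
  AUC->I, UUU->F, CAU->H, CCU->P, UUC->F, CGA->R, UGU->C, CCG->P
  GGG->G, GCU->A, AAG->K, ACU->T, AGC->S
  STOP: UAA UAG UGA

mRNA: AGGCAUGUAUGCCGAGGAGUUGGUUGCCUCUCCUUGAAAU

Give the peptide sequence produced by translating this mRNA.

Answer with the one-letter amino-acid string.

start AUG at pos 4
pos 4: AUG -> M; peptide=M
pos 7: UAU -> Y; peptide=MY
pos 10: GCC -> A; peptide=MYA
pos 13: GAG -> E; peptide=MYAE
pos 16: GAG -> E; peptide=MYAEE
pos 19: UUG -> L; peptide=MYAEEL
pos 22: GUU -> V; peptide=MYAEELV
pos 25: GCC -> A; peptide=MYAEELVA
pos 28: UCU -> S; peptide=MYAEELVAS
pos 31: CCU -> P; peptide=MYAEELVASP
pos 34: UGA -> STOP

Answer: MYAEELVASP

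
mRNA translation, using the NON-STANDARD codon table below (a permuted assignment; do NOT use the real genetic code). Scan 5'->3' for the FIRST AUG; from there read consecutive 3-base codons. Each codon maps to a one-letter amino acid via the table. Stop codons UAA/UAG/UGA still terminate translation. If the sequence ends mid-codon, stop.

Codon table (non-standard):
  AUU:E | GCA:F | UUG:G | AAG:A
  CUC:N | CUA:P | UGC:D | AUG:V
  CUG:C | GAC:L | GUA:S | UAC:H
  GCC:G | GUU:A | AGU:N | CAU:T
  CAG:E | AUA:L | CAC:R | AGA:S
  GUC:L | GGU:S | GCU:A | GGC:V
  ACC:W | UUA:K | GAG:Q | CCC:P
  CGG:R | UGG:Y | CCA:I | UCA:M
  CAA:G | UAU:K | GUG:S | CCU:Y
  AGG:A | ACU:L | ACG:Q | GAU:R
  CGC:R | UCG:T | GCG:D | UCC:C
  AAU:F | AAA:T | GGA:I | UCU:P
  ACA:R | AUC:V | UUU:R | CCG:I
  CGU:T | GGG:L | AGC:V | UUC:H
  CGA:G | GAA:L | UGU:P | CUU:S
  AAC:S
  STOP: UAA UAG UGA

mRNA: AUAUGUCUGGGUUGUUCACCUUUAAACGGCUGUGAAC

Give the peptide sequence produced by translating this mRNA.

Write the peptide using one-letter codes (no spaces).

start AUG at pos 2
pos 2: AUG -> V; peptide=V
pos 5: UCU -> P; peptide=VP
pos 8: GGG -> L; peptide=VPL
pos 11: UUG -> G; peptide=VPLG
pos 14: UUC -> H; peptide=VPLGH
pos 17: ACC -> W; peptide=VPLGHW
pos 20: UUU -> R; peptide=VPLGHWR
pos 23: AAA -> T; peptide=VPLGHWRT
pos 26: CGG -> R; peptide=VPLGHWRTR
pos 29: CUG -> C; peptide=VPLGHWRTRC
pos 32: UGA -> STOP

Answer: VPLGHWRTRC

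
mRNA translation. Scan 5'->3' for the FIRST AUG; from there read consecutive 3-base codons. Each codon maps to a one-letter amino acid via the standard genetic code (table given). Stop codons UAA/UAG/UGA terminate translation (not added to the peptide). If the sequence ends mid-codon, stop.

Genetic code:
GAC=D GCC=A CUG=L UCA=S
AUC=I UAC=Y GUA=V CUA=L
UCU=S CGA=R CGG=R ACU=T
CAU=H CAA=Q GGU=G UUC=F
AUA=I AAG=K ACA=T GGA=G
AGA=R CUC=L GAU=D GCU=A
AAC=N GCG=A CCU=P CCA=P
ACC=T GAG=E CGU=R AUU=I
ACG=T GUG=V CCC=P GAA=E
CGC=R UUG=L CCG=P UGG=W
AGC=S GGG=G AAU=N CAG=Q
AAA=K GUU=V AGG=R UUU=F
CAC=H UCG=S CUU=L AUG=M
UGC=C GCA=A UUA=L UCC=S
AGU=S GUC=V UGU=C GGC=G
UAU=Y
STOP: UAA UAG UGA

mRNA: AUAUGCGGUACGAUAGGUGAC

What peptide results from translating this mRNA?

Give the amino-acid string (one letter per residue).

start AUG at pos 2
pos 2: AUG -> M; peptide=M
pos 5: CGG -> R; peptide=MR
pos 8: UAC -> Y; peptide=MRY
pos 11: GAU -> D; peptide=MRYD
pos 14: AGG -> R; peptide=MRYDR
pos 17: UGA -> STOP

Answer: MRYDR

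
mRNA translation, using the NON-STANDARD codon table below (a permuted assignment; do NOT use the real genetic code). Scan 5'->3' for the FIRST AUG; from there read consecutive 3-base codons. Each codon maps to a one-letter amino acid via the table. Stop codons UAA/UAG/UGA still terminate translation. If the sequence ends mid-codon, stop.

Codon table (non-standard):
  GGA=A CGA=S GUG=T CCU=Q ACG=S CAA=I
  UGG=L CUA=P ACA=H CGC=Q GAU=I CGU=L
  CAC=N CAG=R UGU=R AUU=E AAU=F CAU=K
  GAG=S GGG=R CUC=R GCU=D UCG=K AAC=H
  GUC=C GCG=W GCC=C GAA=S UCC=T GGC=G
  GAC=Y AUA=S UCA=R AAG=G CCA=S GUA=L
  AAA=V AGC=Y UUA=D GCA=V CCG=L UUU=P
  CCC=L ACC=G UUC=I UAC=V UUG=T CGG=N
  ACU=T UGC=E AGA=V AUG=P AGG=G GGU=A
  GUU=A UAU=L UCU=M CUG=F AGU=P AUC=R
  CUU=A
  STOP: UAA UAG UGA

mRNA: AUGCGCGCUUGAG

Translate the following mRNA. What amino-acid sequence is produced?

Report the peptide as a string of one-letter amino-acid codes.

Answer: PQD

Derivation:
start AUG at pos 0
pos 0: AUG -> P; peptide=P
pos 3: CGC -> Q; peptide=PQ
pos 6: GCU -> D; peptide=PQD
pos 9: UGA -> STOP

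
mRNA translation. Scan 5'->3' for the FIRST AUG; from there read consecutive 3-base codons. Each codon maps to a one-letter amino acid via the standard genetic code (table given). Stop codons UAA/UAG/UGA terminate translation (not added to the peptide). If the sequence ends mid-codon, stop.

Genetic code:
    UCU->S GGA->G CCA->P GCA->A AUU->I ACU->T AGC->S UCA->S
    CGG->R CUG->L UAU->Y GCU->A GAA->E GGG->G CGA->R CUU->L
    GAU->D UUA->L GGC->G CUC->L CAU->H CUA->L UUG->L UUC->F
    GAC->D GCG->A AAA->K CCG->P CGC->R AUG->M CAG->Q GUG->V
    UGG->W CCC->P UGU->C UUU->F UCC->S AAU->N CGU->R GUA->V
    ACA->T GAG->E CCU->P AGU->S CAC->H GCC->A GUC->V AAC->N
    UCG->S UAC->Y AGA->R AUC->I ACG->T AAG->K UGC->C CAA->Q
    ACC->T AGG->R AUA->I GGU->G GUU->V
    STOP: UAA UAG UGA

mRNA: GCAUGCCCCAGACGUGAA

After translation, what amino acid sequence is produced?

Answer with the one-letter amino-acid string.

start AUG at pos 2
pos 2: AUG -> M; peptide=M
pos 5: CCC -> P; peptide=MP
pos 8: CAG -> Q; peptide=MPQ
pos 11: ACG -> T; peptide=MPQT
pos 14: UGA -> STOP

Answer: MPQT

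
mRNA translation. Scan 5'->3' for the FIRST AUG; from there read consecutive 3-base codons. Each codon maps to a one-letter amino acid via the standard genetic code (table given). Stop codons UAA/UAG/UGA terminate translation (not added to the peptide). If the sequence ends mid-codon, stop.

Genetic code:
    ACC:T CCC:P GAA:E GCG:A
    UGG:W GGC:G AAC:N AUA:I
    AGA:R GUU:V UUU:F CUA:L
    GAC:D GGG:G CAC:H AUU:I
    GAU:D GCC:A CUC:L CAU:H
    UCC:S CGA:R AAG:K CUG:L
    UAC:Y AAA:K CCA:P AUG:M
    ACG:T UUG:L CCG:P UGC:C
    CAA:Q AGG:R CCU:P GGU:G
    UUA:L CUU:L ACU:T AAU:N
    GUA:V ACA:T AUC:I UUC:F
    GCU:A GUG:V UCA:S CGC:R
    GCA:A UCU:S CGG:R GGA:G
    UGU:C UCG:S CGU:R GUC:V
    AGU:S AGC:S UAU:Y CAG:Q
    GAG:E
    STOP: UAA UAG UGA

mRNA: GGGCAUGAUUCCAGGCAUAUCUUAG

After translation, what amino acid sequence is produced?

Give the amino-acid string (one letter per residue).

start AUG at pos 4
pos 4: AUG -> M; peptide=M
pos 7: AUU -> I; peptide=MI
pos 10: CCA -> P; peptide=MIP
pos 13: GGC -> G; peptide=MIPG
pos 16: AUA -> I; peptide=MIPGI
pos 19: UCU -> S; peptide=MIPGIS
pos 22: UAG -> STOP

Answer: MIPGIS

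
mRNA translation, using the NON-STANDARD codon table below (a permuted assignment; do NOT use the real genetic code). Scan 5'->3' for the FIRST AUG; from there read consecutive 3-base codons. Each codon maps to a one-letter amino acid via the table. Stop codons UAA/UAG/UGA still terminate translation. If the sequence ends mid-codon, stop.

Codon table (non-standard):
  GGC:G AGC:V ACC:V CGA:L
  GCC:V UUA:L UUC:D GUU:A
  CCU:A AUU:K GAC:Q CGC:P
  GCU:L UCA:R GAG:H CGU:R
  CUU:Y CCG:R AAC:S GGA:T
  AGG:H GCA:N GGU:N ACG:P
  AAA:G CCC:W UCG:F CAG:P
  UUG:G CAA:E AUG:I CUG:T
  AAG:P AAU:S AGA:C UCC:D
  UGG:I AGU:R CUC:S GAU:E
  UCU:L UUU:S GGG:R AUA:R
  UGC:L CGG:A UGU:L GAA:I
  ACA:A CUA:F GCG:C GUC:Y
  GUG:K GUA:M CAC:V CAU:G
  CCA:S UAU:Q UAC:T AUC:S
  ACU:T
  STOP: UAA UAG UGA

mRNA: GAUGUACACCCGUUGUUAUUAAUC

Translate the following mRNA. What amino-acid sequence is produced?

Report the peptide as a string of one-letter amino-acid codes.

start AUG at pos 1
pos 1: AUG -> I; peptide=I
pos 4: UAC -> T; peptide=IT
pos 7: ACC -> V; peptide=ITV
pos 10: CGU -> R; peptide=ITVR
pos 13: UGU -> L; peptide=ITVRL
pos 16: UAU -> Q; peptide=ITVRLQ
pos 19: UAA -> STOP

Answer: ITVRLQ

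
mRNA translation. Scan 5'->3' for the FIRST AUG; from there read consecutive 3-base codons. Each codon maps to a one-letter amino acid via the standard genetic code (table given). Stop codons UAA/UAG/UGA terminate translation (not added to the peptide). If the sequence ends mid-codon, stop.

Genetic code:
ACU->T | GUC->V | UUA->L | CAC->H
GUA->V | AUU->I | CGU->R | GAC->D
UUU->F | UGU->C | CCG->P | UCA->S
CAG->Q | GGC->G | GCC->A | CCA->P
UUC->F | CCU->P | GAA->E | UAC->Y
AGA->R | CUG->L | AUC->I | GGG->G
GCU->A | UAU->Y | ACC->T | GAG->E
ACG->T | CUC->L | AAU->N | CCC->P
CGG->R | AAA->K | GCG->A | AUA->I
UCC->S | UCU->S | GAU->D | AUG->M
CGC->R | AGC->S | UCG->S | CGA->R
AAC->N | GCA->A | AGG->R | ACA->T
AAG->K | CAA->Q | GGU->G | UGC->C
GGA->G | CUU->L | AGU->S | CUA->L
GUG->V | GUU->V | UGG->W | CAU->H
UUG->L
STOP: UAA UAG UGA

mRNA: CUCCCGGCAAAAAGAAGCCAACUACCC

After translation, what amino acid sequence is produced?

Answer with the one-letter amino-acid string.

no AUG start codon found

Answer: (empty: no AUG start codon)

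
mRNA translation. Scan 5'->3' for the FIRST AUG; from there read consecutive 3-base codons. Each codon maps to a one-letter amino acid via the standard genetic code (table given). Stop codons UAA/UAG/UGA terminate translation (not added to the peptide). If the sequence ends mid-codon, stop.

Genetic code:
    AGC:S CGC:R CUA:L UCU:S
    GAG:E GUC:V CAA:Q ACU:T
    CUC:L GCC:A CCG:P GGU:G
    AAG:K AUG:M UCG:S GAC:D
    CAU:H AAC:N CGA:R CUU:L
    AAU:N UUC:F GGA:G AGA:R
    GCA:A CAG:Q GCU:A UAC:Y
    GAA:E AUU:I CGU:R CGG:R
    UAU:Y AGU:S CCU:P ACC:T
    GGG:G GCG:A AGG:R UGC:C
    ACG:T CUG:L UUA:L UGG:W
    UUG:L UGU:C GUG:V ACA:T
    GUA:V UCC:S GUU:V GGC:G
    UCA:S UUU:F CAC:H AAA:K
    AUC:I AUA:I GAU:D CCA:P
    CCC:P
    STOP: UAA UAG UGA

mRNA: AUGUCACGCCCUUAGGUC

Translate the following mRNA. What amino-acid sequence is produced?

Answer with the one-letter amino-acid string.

Answer: MSRP

Derivation:
start AUG at pos 0
pos 0: AUG -> M; peptide=M
pos 3: UCA -> S; peptide=MS
pos 6: CGC -> R; peptide=MSR
pos 9: CCU -> P; peptide=MSRP
pos 12: UAG -> STOP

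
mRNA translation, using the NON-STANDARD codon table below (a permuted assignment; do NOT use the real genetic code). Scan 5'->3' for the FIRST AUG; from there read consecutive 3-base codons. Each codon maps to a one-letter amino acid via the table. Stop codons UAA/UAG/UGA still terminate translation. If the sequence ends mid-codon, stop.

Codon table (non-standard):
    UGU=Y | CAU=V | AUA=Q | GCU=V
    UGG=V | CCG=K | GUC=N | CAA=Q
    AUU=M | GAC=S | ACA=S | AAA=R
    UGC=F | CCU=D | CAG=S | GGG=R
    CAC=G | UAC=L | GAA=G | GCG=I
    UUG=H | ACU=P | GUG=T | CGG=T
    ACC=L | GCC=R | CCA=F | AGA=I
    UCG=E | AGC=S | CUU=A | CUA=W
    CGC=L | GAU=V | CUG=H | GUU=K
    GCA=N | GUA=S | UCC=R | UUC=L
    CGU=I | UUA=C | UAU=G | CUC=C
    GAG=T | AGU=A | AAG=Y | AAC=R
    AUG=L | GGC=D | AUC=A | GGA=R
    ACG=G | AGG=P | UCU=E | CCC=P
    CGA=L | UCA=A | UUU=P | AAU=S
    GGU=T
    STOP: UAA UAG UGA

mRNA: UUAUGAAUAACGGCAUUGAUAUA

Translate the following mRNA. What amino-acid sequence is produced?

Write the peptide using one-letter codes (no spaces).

Answer: LSRDMVQ

Derivation:
start AUG at pos 2
pos 2: AUG -> L; peptide=L
pos 5: AAU -> S; peptide=LS
pos 8: AAC -> R; peptide=LSR
pos 11: GGC -> D; peptide=LSRD
pos 14: AUU -> M; peptide=LSRDM
pos 17: GAU -> V; peptide=LSRDMV
pos 20: AUA -> Q; peptide=LSRDMVQ
pos 23: only 0 nt remain (<3), stop (end of mRNA)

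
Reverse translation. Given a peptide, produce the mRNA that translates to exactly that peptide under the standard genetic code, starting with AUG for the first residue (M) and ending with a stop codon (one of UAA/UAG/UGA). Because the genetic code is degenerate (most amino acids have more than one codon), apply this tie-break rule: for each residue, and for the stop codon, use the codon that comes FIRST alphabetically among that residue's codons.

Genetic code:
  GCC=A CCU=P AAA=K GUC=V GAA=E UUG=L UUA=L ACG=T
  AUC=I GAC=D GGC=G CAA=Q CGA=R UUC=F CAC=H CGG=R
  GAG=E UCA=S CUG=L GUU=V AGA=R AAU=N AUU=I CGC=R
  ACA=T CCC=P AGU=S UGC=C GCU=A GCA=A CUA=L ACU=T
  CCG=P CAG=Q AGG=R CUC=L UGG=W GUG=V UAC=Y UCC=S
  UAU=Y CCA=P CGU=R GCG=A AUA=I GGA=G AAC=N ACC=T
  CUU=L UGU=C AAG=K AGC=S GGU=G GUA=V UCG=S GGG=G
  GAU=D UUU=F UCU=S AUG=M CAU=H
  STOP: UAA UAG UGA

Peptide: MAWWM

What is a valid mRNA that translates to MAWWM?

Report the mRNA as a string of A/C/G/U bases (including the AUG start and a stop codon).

Answer: mRNA: AUGGCAUGGUGGAUGUAA

Derivation:
residue 1: M -> AUG (start codon)
residue 2: A codons sorted = GCA,GCC,GCG,GCU -> pick first = GCA
residue 3: W -> UGG (only codon)
residue 4: W -> UGG (only codon)
residue 5: M -> AUG (only codon)
terminator: stop codons sorted = UAA,UAG,UGA -> pick first = UAA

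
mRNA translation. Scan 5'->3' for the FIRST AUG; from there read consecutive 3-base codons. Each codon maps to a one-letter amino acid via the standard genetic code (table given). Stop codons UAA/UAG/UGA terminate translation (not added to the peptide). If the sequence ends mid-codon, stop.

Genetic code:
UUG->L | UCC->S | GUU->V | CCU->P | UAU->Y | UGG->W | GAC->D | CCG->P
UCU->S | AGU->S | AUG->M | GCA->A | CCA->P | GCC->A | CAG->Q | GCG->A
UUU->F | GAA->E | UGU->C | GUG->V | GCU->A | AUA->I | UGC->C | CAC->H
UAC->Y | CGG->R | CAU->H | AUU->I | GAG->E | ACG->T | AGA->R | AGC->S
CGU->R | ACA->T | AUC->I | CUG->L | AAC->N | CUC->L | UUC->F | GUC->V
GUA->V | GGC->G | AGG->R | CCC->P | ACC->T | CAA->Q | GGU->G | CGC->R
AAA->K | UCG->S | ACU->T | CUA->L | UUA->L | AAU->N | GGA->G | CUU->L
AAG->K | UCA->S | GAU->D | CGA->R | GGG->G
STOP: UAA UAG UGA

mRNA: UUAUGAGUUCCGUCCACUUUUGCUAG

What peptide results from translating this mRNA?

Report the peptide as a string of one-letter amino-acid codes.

Answer: MSSVHFC

Derivation:
start AUG at pos 2
pos 2: AUG -> M; peptide=M
pos 5: AGU -> S; peptide=MS
pos 8: UCC -> S; peptide=MSS
pos 11: GUC -> V; peptide=MSSV
pos 14: CAC -> H; peptide=MSSVH
pos 17: UUU -> F; peptide=MSSVHF
pos 20: UGC -> C; peptide=MSSVHFC
pos 23: UAG -> STOP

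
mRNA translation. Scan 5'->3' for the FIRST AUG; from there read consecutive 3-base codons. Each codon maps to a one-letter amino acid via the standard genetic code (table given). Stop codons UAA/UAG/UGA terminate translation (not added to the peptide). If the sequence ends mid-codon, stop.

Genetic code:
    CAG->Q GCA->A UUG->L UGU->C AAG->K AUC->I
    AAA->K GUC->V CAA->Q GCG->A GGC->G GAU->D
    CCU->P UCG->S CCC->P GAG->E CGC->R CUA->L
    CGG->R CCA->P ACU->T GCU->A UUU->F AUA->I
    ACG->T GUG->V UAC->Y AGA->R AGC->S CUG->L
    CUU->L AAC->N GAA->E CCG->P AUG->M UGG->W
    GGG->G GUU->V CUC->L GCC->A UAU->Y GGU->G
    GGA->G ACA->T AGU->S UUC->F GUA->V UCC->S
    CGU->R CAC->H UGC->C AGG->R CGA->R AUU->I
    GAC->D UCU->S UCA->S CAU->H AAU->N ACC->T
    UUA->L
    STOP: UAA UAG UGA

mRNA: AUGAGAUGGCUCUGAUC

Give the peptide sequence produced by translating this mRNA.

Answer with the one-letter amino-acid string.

start AUG at pos 0
pos 0: AUG -> M; peptide=M
pos 3: AGA -> R; peptide=MR
pos 6: UGG -> W; peptide=MRW
pos 9: CUC -> L; peptide=MRWL
pos 12: UGA -> STOP

Answer: MRWL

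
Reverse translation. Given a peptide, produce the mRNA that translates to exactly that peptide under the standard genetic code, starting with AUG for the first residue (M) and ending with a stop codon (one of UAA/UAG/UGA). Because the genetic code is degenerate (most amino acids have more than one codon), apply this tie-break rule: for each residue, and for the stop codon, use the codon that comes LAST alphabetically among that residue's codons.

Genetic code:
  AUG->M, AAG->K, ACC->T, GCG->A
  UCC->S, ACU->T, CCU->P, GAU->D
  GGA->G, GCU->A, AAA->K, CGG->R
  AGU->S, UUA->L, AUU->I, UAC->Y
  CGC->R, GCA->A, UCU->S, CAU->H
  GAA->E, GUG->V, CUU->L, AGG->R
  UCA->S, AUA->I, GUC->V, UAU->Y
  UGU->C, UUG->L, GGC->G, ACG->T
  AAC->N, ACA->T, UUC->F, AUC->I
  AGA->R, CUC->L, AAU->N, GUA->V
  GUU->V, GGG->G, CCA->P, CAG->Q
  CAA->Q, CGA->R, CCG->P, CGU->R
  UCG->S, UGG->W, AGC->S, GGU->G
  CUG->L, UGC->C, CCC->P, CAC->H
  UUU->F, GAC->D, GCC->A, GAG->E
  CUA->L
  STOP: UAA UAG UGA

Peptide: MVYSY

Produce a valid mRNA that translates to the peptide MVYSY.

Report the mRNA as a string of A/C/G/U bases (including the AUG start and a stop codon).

residue 1: M -> AUG (start codon)
residue 2: V codons sorted = GUA,GUC,GUG,GUU -> pick last = GUU
residue 3: Y codons sorted = UAC,UAU -> pick last = UAU
residue 4: S codons sorted = AGC,AGU,UCA,UCC,UCG,UCU -> pick last = UCU
residue 5: Y codons sorted = UAC,UAU -> pick last = UAU
terminator: stop codons sorted = UAA,UAG,UGA -> pick last = UGA

Answer: mRNA: AUGGUUUAUUCUUAUUGA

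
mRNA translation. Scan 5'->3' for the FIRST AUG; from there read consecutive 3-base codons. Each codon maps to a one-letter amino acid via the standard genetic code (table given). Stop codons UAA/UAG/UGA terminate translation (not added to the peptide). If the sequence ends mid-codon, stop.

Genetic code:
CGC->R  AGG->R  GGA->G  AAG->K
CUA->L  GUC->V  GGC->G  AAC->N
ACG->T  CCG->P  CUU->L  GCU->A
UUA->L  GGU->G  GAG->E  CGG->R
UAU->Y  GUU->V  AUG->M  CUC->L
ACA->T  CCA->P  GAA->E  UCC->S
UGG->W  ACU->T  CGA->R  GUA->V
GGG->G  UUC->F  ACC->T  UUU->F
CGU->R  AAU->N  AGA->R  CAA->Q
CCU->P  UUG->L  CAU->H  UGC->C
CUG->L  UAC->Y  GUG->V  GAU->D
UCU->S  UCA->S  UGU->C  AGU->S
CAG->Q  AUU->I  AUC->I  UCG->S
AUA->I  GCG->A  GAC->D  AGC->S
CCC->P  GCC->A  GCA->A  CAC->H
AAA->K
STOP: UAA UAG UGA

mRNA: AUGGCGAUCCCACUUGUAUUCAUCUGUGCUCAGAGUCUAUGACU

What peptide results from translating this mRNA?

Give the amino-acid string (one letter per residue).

Answer: MAIPLVFICAQSL

Derivation:
start AUG at pos 0
pos 0: AUG -> M; peptide=M
pos 3: GCG -> A; peptide=MA
pos 6: AUC -> I; peptide=MAI
pos 9: CCA -> P; peptide=MAIP
pos 12: CUU -> L; peptide=MAIPL
pos 15: GUA -> V; peptide=MAIPLV
pos 18: UUC -> F; peptide=MAIPLVF
pos 21: AUC -> I; peptide=MAIPLVFI
pos 24: UGU -> C; peptide=MAIPLVFIC
pos 27: GCU -> A; peptide=MAIPLVFICA
pos 30: CAG -> Q; peptide=MAIPLVFICAQ
pos 33: AGU -> S; peptide=MAIPLVFICAQS
pos 36: CUA -> L; peptide=MAIPLVFICAQSL
pos 39: UGA -> STOP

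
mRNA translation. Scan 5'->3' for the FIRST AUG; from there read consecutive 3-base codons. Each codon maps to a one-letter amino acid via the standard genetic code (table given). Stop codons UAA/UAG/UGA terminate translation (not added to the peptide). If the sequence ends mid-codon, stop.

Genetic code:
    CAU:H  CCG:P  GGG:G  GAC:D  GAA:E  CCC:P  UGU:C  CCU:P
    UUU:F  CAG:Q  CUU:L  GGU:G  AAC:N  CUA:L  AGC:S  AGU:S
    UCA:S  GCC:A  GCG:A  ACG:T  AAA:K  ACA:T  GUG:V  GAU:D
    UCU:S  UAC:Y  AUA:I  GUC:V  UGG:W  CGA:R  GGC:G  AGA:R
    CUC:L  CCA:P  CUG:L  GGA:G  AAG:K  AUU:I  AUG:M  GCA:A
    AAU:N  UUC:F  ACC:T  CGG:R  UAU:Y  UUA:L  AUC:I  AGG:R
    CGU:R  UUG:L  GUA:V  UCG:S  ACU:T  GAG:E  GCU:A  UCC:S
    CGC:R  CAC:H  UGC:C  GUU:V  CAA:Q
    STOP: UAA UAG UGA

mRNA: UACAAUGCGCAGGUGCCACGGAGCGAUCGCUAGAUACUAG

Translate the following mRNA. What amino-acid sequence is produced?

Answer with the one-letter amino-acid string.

start AUG at pos 4
pos 4: AUG -> M; peptide=M
pos 7: CGC -> R; peptide=MR
pos 10: AGG -> R; peptide=MRR
pos 13: UGC -> C; peptide=MRRC
pos 16: CAC -> H; peptide=MRRCH
pos 19: GGA -> G; peptide=MRRCHG
pos 22: GCG -> A; peptide=MRRCHGA
pos 25: AUC -> I; peptide=MRRCHGAI
pos 28: GCU -> A; peptide=MRRCHGAIA
pos 31: AGA -> R; peptide=MRRCHGAIAR
pos 34: UAC -> Y; peptide=MRRCHGAIARY
pos 37: UAG -> STOP

Answer: MRRCHGAIARY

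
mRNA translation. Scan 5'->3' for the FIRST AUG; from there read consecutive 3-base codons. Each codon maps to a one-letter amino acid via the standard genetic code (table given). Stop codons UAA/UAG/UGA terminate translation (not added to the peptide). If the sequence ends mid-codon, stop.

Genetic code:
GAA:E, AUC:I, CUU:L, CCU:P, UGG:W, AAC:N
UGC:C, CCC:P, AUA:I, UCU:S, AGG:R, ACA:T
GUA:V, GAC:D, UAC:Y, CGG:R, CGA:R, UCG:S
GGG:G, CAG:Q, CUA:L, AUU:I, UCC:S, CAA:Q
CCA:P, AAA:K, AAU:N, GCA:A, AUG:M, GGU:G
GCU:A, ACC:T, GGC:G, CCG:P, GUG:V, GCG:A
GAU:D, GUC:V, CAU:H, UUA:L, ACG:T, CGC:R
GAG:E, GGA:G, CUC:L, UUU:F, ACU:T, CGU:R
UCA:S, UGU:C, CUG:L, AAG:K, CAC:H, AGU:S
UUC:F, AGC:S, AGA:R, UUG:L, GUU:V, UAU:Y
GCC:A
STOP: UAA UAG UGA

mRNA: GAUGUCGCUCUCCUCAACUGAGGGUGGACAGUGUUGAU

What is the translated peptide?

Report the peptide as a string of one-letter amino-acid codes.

start AUG at pos 1
pos 1: AUG -> M; peptide=M
pos 4: UCG -> S; peptide=MS
pos 7: CUC -> L; peptide=MSL
pos 10: UCC -> S; peptide=MSLS
pos 13: UCA -> S; peptide=MSLSS
pos 16: ACU -> T; peptide=MSLSST
pos 19: GAG -> E; peptide=MSLSSTE
pos 22: GGU -> G; peptide=MSLSSTEG
pos 25: GGA -> G; peptide=MSLSSTEGG
pos 28: CAG -> Q; peptide=MSLSSTEGGQ
pos 31: UGU -> C; peptide=MSLSSTEGGQC
pos 34: UGA -> STOP

Answer: MSLSSTEGGQC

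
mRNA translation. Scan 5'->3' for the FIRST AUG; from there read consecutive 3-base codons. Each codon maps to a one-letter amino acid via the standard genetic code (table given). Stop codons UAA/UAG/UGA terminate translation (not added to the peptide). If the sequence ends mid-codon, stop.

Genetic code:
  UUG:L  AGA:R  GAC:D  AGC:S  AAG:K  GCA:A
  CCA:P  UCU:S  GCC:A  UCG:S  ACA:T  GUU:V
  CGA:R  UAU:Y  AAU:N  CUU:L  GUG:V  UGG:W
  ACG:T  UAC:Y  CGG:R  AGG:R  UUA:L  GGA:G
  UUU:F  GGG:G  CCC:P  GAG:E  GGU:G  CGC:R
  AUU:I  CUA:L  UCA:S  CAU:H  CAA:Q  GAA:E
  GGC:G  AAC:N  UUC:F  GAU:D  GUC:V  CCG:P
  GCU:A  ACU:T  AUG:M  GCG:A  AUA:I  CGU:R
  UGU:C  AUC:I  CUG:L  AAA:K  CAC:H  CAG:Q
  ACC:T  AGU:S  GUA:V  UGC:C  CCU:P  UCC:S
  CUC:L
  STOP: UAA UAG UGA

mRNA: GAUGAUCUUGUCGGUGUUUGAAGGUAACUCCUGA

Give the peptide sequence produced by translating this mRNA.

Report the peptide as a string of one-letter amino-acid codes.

Answer: MILSVFEGNS

Derivation:
start AUG at pos 1
pos 1: AUG -> M; peptide=M
pos 4: AUC -> I; peptide=MI
pos 7: UUG -> L; peptide=MIL
pos 10: UCG -> S; peptide=MILS
pos 13: GUG -> V; peptide=MILSV
pos 16: UUU -> F; peptide=MILSVF
pos 19: GAA -> E; peptide=MILSVFE
pos 22: GGU -> G; peptide=MILSVFEG
pos 25: AAC -> N; peptide=MILSVFEGN
pos 28: UCC -> S; peptide=MILSVFEGNS
pos 31: UGA -> STOP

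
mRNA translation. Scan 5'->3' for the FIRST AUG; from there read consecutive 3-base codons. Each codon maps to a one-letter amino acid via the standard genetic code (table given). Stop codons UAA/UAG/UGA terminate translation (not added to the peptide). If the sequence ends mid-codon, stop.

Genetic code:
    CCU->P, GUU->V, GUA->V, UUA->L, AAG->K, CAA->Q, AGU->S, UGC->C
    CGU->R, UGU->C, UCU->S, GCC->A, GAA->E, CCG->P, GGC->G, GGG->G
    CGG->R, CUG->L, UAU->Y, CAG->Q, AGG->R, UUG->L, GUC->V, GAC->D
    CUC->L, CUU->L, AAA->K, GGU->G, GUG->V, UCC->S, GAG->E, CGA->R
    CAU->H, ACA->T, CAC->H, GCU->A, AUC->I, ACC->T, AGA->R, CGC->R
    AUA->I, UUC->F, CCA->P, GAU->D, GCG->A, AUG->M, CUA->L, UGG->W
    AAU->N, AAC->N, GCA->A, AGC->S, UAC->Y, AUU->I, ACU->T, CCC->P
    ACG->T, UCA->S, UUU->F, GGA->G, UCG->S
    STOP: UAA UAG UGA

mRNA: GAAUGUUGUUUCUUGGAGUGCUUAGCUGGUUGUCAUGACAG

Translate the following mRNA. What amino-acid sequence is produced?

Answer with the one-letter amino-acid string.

start AUG at pos 2
pos 2: AUG -> M; peptide=M
pos 5: UUG -> L; peptide=ML
pos 8: UUU -> F; peptide=MLF
pos 11: CUU -> L; peptide=MLFL
pos 14: GGA -> G; peptide=MLFLG
pos 17: GUG -> V; peptide=MLFLGV
pos 20: CUU -> L; peptide=MLFLGVL
pos 23: AGC -> S; peptide=MLFLGVLS
pos 26: UGG -> W; peptide=MLFLGVLSW
pos 29: UUG -> L; peptide=MLFLGVLSWL
pos 32: UCA -> S; peptide=MLFLGVLSWLS
pos 35: UGA -> STOP

Answer: MLFLGVLSWLS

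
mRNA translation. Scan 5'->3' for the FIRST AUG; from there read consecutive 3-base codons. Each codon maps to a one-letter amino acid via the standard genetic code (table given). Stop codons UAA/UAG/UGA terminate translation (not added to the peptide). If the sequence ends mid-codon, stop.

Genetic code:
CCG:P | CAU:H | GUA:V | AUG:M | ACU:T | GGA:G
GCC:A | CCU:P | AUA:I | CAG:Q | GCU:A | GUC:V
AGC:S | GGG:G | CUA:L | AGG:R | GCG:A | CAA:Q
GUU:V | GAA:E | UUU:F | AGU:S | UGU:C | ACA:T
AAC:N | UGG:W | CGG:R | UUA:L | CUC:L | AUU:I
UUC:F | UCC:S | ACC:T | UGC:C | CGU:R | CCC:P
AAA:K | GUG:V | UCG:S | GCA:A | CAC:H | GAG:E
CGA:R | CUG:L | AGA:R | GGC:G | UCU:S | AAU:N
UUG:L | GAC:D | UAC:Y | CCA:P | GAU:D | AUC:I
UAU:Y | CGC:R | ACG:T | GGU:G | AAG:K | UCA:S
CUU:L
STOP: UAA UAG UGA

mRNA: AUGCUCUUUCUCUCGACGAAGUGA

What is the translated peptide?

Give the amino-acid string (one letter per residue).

start AUG at pos 0
pos 0: AUG -> M; peptide=M
pos 3: CUC -> L; peptide=ML
pos 6: UUU -> F; peptide=MLF
pos 9: CUC -> L; peptide=MLFL
pos 12: UCG -> S; peptide=MLFLS
pos 15: ACG -> T; peptide=MLFLST
pos 18: AAG -> K; peptide=MLFLSTK
pos 21: UGA -> STOP

Answer: MLFLSTK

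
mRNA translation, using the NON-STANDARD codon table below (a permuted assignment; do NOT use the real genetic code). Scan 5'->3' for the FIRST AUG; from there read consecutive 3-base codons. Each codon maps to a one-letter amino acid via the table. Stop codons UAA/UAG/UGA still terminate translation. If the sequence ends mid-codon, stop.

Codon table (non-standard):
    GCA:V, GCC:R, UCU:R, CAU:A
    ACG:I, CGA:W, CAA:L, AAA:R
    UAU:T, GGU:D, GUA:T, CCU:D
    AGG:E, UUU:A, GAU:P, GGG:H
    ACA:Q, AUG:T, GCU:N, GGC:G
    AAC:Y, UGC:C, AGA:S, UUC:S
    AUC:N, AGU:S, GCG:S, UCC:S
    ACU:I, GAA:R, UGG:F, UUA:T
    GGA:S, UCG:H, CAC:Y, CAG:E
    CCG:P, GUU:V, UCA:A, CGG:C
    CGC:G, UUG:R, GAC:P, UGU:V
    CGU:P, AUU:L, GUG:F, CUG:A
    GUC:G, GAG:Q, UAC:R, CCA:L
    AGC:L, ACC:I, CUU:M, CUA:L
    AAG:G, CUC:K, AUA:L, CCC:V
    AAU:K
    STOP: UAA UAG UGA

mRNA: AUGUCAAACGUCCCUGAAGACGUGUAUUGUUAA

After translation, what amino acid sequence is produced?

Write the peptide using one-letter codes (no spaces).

start AUG at pos 0
pos 0: AUG -> T; peptide=T
pos 3: UCA -> A; peptide=TA
pos 6: AAC -> Y; peptide=TAY
pos 9: GUC -> G; peptide=TAYG
pos 12: CCU -> D; peptide=TAYGD
pos 15: GAA -> R; peptide=TAYGDR
pos 18: GAC -> P; peptide=TAYGDRP
pos 21: GUG -> F; peptide=TAYGDRPF
pos 24: UAU -> T; peptide=TAYGDRPFT
pos 27: UGU -> V; peptide=TAYGDRPFTV
pos 30: UAA -> STOP

Answer: TAYGDRPFTV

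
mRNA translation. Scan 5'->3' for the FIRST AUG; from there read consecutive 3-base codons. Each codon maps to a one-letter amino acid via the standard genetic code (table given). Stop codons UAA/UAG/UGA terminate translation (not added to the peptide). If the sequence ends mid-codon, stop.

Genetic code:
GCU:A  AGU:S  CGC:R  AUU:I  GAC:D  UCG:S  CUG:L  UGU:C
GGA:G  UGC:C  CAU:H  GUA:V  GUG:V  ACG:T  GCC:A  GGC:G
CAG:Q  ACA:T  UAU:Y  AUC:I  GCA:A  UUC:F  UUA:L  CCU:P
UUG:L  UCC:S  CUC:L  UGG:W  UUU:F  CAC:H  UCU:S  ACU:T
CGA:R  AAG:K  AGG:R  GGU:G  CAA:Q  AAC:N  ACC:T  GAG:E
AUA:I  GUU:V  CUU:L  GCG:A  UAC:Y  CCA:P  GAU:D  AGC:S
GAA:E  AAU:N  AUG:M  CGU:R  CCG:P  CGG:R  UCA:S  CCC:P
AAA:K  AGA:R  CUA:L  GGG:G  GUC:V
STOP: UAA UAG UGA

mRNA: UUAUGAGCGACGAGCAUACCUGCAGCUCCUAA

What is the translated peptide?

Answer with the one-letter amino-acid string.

Answer: MSDEHTCSS

Derivation:
start AUG at pos 2
pos 2: AUG -> M; peptide=M
pos 5: AGC -> S; peptide=MS
pos 8: GAC -> D; peptide=MSD
pos 11: GAG -> E; peptide=MSDE
pos 14: CAU -> H; peptide=MSDEH
pos 17: ACC -> T; peptide=MSDEHT
pos 20: UGC -> C; peptide=MSDEHTC
pos 23: AGC -> S; peptide=MSDEHTCS
pos 26: UCC -> S; peptide=MSDEHTCSS
pos 29: UAA -> STOP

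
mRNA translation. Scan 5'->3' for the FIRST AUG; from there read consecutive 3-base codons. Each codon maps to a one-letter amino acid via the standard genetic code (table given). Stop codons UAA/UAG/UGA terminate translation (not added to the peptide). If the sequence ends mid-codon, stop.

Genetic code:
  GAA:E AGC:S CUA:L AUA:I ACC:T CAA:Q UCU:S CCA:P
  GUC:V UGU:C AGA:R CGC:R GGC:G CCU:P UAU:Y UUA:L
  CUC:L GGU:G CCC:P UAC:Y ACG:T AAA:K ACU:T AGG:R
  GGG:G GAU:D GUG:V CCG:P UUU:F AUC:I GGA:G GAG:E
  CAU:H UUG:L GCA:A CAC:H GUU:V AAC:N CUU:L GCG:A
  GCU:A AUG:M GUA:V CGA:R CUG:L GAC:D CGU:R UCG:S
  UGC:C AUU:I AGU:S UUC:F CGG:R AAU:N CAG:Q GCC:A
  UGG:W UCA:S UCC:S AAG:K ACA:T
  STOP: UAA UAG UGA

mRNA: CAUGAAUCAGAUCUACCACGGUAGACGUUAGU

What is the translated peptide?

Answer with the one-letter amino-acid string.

Answer: MNQIYHGRR

Derivation:
start AUG at pos 1
pos 1: AUG -> M; peptide=M
pos 4: AAU -> N; peptide=MN
pos 7: CAG -> Q; peptide=MNQ
pos 10: AUC -> I; peptide=MNQI
pos 13: UAC -> Y; peptide=MNQIY
pos 16: CAC -> H; peptide=MNQIYH
pos 19: GGU -> G; peptide=MNQIYHG
pos 22: AGA -> R; peptide=MNQIYHGR
pos 25: CGU -> R; peptide=MNQIYHGRR
pos 28: UAG -> STOP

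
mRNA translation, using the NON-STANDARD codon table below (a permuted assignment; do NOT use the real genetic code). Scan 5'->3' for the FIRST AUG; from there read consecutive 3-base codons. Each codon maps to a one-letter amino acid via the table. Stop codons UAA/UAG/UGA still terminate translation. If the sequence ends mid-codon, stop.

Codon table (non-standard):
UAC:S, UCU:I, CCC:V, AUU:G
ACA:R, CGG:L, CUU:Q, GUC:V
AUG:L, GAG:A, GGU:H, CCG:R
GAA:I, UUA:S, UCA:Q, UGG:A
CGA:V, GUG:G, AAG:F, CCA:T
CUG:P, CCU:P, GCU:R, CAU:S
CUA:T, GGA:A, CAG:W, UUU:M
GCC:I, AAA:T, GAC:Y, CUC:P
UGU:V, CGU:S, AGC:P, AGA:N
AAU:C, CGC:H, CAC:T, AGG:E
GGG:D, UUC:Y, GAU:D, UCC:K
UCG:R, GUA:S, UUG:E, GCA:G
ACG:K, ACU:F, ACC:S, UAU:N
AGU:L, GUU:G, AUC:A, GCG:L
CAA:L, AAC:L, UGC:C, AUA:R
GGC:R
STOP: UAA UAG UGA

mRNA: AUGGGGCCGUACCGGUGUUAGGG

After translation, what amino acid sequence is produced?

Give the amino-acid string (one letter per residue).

start AUG at pos 0
pos 0: AUG -> L; peptide=L
pos 3: GGG -> D; peptide=LD
pos 6: CCG -> R; peptide=LDR
pos 9: UAC -> S; peptide=LDRS
pos 12: CGG -> L; peptide=LDRSL
pos 15: UGU -> V; peptide=LDRSLV
pos 18: UAG -> STOP

Answer: LDRSLV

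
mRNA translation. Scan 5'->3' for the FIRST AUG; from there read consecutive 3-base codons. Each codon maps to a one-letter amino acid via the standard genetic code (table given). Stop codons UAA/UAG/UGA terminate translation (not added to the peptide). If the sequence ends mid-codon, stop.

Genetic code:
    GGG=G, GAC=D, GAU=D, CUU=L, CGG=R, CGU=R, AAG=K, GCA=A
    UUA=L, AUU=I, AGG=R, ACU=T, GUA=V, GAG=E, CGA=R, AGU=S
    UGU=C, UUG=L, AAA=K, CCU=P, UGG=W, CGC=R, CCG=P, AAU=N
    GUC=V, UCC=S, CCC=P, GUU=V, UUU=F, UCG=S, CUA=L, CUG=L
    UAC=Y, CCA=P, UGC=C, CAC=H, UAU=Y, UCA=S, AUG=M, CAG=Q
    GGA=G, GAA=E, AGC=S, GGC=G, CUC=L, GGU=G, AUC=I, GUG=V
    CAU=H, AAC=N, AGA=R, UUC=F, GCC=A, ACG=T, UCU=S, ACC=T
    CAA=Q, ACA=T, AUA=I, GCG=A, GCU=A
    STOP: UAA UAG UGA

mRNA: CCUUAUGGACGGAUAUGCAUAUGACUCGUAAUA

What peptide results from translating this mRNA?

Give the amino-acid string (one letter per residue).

Answer: MDGYAYDS

Derivation:
start AUG at pos 4
pos 4: AUG -> M; peptide=M
pos 7: GAC -> D; peptide=MD
pos 10: GGA -> G; peptide=MDG
pos 13: UAU -> Y; peptide=MDGY
pos 16: GCA -> A; peptide=MDGYA
pos 19: UAU -> Y; peptide=MDGYAY
pos 22: GAC -> D; peptide=MDGYAYD
pos 25: UCG -> S; peptide=MDGYAYDS
pos 28: UAA -> STOP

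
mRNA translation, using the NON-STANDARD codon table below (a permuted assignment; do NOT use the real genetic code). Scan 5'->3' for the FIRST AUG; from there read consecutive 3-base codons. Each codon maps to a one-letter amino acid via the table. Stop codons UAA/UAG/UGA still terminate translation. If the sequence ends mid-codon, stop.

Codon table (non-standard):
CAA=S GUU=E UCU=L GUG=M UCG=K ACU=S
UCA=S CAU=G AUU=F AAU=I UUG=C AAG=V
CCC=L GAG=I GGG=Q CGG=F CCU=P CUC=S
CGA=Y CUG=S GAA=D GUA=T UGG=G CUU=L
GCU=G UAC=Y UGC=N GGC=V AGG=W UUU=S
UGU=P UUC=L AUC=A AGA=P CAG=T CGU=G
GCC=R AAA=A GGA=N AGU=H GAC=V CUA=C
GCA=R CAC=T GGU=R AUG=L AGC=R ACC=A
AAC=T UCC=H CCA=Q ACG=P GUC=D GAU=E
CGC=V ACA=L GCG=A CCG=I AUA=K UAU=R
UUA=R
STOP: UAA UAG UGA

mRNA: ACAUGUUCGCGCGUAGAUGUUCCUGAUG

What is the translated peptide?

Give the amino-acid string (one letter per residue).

start AUG at pos 2
pos 2: AUG -> L; peptide=L
pos 5: UUC -> L; peptide=LL
pos 8: GCG -> A; peptide=LLA
pos 11: CGU -> G; peptide=LLAG
pos 14: AGA -> P; peptide=LLAGP
pos 17: UGU -> P; peptide=LLAGPP
pos 20: UCC -> H; peptide=LLAGPPH
pos 23: UGA -> STOP

Answer: LLAGPPH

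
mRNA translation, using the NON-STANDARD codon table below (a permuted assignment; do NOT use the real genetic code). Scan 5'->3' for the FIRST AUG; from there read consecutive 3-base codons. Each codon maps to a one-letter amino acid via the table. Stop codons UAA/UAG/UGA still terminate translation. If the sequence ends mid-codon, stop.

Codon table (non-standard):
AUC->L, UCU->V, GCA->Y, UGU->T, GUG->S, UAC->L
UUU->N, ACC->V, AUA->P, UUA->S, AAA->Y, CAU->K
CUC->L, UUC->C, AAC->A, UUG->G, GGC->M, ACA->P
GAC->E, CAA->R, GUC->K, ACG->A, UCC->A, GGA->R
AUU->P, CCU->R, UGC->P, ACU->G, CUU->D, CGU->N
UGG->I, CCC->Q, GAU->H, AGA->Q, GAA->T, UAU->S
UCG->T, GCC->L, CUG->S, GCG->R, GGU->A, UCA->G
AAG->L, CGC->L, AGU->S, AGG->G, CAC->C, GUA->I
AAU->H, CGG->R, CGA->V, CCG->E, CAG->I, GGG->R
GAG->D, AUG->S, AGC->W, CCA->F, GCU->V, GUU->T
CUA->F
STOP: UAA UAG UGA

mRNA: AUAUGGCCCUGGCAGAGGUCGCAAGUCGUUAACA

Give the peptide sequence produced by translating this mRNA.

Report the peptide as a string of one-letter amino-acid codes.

Answer: SLSYDKYSN

Derivation:
start AUG at pos 2
pos 2: AUG -> S; peptide=S
pos 5: GCC -> L; peptide=SL
pos 8: CUG -> S; peptide=SLS
pos 11: GCA -> Y; peptide=SLSY
pos 14: GAG -> D; peptide=SLSYD
pos 17: GUC -> K; peptide=SLSYDK
pos 20: GCA -> Y; peptide=SLSYDKY
pos 23: AGU -> S; peptide=SLSYDKYS
pos 26: CGU -> N; peptide=SLSYDKYSN
pos 29: UAA -> STOP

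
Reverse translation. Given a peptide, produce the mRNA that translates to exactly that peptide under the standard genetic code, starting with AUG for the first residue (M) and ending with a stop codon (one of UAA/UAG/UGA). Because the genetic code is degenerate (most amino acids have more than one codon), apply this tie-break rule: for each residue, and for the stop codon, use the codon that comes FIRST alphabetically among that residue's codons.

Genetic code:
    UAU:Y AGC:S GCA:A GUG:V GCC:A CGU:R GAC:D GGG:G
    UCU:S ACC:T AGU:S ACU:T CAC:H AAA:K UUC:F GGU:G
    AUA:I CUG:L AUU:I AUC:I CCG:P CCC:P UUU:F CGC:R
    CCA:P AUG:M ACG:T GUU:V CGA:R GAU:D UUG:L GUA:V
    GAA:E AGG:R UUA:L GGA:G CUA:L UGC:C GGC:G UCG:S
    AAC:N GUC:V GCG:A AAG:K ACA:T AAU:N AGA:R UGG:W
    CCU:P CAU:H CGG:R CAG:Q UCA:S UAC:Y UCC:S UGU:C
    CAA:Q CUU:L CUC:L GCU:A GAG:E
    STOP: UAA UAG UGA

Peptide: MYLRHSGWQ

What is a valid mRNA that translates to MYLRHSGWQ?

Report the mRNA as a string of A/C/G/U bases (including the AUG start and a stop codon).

Answer: mRNA: AUGUACCUAAGACACAGCGGAUGGCAAUAA

Derivation:
residue 1: M -> AUG (start codon)
residue 2: Y codons sorted = UAC,UAU -> pick first = UAC
residue 3: L codons sorted = CUA,CUC,CUG,CUU,UUA,UUG -> pick first = CUA
residue 4: R codons sorted = AGA,AGG,CGA,CGC,CGG,CGU -> pick first = AGA
residue 5: H codons sorted = CAC,CAU -> pick first = CAC
residue 6: S codons sorted = AGC,AGU,UCA,UCC,UCG,UCU -> pick first = AGC
residue 7: G codons sorted = GGA,GGC,GGG,GGU -> pick first = GGA
residue 8: W -> UGG (only codon)
residue 9: Q codons sorted = CAA,CAG -> pick first = CAA
terminator: stop codons sorted = UAA,UAG,UGA -> pick first = UAA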